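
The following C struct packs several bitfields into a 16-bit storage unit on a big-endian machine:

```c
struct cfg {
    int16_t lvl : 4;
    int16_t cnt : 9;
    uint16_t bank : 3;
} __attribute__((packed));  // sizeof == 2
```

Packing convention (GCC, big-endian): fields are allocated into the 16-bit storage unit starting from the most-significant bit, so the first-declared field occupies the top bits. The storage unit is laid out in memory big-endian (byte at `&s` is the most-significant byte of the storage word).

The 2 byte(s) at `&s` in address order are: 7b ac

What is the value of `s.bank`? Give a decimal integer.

4

[0]=0x7b [1]=0xac (big-endian) → word 0x7bac
lvl:4 @ bit 12 → (0x7bac>>12)&0xf = 0x7
cnt:9 @ bit 3 → (0x7bac>>3)&0x1ff = 0x175
bank:3 @ bit 0 → (0x7bac>>0)&0x7 = 0x4  ←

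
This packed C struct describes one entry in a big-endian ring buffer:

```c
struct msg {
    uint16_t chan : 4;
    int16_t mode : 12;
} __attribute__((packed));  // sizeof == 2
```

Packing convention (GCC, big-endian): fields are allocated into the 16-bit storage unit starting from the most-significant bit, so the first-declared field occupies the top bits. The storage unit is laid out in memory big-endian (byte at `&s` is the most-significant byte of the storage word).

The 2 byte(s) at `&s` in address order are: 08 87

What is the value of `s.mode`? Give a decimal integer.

-1913

[0]=0x08 [1]=0x87 (big-endian) → word 0x0887
chan [12+:4] = (word>>12) & 0xf = 0
mode [0+:12] = (word>>0) & 0xfff = 2183  ←
mode signed 12b, MSB=1: 2183 - 4096 = -1913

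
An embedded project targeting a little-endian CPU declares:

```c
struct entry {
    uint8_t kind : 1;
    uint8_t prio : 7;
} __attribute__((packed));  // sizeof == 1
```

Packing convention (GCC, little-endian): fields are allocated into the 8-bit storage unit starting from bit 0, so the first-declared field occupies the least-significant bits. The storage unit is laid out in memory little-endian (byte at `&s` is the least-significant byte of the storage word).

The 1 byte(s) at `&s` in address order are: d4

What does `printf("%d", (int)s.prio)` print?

106

[0]=0xd4 (little-endian) → word 0xd4
kind [0+:1] = (word>>0) & 0x1 = 0
prio [1+:7] = (word>>1) & 0x7f = 106  ←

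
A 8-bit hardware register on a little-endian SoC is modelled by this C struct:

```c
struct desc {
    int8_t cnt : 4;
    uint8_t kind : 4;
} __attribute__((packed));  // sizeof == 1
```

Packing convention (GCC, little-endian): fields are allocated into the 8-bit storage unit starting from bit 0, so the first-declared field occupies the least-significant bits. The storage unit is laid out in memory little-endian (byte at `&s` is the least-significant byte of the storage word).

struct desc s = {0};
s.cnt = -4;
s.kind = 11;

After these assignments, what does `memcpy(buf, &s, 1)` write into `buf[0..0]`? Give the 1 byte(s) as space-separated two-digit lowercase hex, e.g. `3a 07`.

bc

cnt (4b) val=-4 bits=0xc at bit 0: 0x0c
kind (4b) val=11 bits=0xb at bit 4: 0xbc
word = 0xbc → little-endian bytes:
  [0]=0xbc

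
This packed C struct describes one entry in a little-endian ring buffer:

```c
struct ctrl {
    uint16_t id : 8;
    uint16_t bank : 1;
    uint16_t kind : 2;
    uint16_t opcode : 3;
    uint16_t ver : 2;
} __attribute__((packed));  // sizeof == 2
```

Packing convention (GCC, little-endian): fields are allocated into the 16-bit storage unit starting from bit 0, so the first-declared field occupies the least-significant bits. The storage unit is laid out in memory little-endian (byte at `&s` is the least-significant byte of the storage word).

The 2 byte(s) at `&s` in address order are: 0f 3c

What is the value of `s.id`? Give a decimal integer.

15

[0]=0x0f [1]=0x3c (little-endian) → word 0x3c0f
id:8 @ bit 0 → (0x3c0f>>0)&0xff = 0xf  ←
bank:1 @ bit 8 → (0x3c0f>>8)&0x1 = 0x0
kind:2 @ bit 9 → (0x3c0f>>9)&0x3 = 0x2
opcode:3 @ bit 11 → (0x3c0f>>11)&0x7 = 0x7
ver:2 @ bit 14 → (0x3c0f>>14)&0x3 = 0x0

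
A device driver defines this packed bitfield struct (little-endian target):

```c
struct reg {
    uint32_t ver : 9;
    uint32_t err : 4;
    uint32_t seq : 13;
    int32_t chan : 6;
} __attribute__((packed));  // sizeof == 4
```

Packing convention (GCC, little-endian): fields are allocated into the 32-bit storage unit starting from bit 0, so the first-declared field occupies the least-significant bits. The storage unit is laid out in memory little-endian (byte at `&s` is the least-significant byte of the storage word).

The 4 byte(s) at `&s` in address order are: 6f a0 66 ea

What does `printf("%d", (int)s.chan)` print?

-6

[0]=0x6f [1]=0xa0 [2]=0x66 [3]=0xea (little-endian) → word 0xea66a06f
ver [0+:9] = (word>>0) & 0x1ff = 111
err [9+:4] = (word>>9) & 0xf = 0
seq [13+:13] = (word>>13) & 0x1fff = 4917
chan [26+:6] = (word>>26) & 0x3f = 58  ←
chan signed 6b, MSB=1: 58 - 64 = -6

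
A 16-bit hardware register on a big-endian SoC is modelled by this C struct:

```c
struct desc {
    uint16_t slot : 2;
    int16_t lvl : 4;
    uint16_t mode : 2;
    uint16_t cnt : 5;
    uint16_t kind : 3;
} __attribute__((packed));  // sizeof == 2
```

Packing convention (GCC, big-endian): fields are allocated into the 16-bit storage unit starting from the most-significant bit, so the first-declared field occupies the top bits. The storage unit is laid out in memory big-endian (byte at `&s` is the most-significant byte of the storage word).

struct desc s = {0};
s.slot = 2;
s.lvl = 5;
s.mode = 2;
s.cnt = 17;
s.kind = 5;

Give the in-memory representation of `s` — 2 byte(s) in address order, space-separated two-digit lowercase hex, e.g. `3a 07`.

slot (2b) val=2 bits=0x2 at bit 14: 0x8000
lvl (4b) val=5 bits=0x5 at bit 10: 0x9400
mode (2b) val=2 bits=0x2 at bit 8: 0x9600
cnt (5b) val=17 bits=0x11 at bit 3: 0x9688
kind (3b) val=5 bits=0x5 at bit 0: 0x968d
word = 0x968d → big-endian bytes:
  [0]=0x96  [1]=0x8d

96 8d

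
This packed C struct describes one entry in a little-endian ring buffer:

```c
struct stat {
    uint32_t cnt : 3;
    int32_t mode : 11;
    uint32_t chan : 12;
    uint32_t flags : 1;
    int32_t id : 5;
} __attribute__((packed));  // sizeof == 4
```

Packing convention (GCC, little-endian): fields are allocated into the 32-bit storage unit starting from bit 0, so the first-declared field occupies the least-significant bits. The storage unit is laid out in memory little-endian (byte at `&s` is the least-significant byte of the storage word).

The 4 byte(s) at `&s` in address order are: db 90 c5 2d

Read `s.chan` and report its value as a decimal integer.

1814

[0]=0xdb [1]=0x90 [2]=0xc5 [3]=0x2d (little-endian) → word 0x2dc590db
cnt:3 @ bit 0 → (0x2dc590db>>0)&0x7 = 0x3
mode:11 @ bit 3 → (0x2dc590db>>3)&0x7ff = 0x21b
chan:12 @ bit 14 → (0x2dc590db>>14)&0xfff = 0x716  ←
flags:1 @ bit 26 → (0x2dc590db>>26)&0x1 = 0x1
id:5 @ bit 27 → (0x2dc590db>>27)&0x1f = 0x5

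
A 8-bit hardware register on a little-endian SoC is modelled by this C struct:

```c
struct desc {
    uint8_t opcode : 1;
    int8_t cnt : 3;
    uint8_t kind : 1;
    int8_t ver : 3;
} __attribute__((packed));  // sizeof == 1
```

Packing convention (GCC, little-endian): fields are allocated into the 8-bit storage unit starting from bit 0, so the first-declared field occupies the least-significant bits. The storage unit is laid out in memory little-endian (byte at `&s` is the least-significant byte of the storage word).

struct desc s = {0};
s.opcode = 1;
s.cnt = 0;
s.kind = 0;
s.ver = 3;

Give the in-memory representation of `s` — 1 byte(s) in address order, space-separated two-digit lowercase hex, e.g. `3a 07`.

opcode:1 = 1 → 0x1 << 0 → word 0x01
cnt:3 = 0 → 0x0 << 1 → word 0x01
kind:1 = 0 → 0x0 << 4 → word 0x01
ver:3 = 3 → 0x3 << 5 → word 0x61
word = 0x61 → little-endian bytes:
  [0]=0x61

61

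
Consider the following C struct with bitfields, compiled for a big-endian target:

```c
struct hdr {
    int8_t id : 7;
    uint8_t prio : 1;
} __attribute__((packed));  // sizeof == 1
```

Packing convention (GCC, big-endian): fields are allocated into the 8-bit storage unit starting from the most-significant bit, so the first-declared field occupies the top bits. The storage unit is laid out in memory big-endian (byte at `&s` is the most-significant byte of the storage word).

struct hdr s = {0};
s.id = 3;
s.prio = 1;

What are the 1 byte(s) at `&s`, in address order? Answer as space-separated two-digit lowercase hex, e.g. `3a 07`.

07

[1+:7] id=3 & 0x7f = 0x3; word=0x06
[0+:1] prio=1 & 0x1 = 0x1; word=0x07
word = 0x07 → big-endian bytes:
  [0]=0x07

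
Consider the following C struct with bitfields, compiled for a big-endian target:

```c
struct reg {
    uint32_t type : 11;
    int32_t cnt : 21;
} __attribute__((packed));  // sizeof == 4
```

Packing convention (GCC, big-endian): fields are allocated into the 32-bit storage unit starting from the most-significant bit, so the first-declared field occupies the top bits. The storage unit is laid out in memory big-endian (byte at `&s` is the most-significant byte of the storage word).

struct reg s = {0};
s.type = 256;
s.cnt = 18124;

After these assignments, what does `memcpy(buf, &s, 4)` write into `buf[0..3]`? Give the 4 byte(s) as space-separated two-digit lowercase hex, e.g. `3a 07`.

20 00 46 cc

[21+:11] type=256 & 0x7ff = 0x100; word=0x20000000
[0+:21] cnt=18124 & 0x1fffff = 0x46cc; word=0x200046cc
word = 0x200046cc → big-endian bytes:
  [0]=0x20  [1]=0x00  [2]=0x46  [3]=0xcc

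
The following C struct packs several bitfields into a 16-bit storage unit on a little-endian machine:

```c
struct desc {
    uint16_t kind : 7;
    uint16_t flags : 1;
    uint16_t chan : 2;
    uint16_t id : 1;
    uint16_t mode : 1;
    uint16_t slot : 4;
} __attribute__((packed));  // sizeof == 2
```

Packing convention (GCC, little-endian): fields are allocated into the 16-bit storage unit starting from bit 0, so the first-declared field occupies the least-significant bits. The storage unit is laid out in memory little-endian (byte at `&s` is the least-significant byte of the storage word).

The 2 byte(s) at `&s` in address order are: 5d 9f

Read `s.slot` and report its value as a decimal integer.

9

[0]=0x5d [1]=0x9f (little-endian) → word 0x9f5d
kind [0+:7] = (word>>0) & 0x7f = 93
flags [7+:1] = (word>>7) & 0x1 = 0
chan [8+:2] = (word>>8) & 0x3 = 3
id [10+:1] = (word>>10) & 0x1 = 1
mode [11+:1] = (word>>11) & 0x1 = 1
slot [12+:4] = (word>>12) & 0xf = 9  ←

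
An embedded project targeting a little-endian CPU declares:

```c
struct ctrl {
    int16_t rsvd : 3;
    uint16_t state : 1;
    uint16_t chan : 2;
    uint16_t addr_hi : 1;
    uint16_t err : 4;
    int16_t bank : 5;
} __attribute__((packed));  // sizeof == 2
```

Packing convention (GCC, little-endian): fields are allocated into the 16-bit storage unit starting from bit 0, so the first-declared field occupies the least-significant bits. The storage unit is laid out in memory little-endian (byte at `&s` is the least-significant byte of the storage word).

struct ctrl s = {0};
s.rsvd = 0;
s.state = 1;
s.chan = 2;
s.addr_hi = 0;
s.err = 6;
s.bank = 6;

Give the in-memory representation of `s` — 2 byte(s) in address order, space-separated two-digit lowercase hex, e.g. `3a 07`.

rsvd (3b) val=0 bits=0x0 at bit 0: 0x0000
state (1b) val=1 bits=0x1 at bit 3: 0x0008
chan (2b) val=2 bits=0x2 at bit 4: 0x0028
addr_hi (1b) val=0 bits=0x0 at bit 6: 0x0028
err (4b) val=6 bits=0x6 at bit 7: 0x0328
bank (5b) val=6 bits=0x6 at bit 11: 0x3328
word = 0x3328 → little-endian bytes:
  [0]=0x28  [1]=0x33

28 33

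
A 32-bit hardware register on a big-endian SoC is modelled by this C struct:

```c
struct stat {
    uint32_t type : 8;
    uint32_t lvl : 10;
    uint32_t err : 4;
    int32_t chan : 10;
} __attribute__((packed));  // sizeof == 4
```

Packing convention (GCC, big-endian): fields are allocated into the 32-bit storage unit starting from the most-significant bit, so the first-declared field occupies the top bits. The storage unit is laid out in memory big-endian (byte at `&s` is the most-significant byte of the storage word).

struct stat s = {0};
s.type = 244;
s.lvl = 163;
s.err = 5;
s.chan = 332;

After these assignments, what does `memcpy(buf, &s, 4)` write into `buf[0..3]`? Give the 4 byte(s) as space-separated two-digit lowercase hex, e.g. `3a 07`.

type:8 = 244 → 0xf4 << 24 → word 0xf4000000
lvl:10 = 163 → 0xa3 << 14 → word 0xf428c000
err:4 = 5 → 0x5 << 10 → word 0xf428d400
chan:10 = 332 → 0x14c << 0 → word 0xf428d54c
word = 0xf428d54c → big-endian bytes:
  [0]=0xf4  [1]=0x28  [2]=0xd5  [3]=0x4c

f4 28 d5 4c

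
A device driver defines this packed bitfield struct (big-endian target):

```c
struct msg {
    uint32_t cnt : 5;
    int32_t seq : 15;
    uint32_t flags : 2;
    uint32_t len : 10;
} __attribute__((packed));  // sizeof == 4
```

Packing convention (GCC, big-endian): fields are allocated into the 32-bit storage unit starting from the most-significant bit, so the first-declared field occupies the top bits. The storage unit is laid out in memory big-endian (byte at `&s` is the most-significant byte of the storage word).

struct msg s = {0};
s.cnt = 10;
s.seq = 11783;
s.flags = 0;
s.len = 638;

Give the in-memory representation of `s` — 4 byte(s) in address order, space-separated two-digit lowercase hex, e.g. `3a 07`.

52 e0 72 7e

cnt:5 = 10 → 0xa << 27 → word 0x50000000
seq:15 = 11783 → 0x2e07 << 12 → word 0x52e07000
flags:2 = 0 → 0x0 << 10 → word 0x52e07000
len:10 = 638 → 0x27e << 0 → word 0x52e0727e
word = 0x52e0727e → big-endian bytes:
  [0]=0x52  [1]=0xe0  [2]=0x72  [3]=0x7e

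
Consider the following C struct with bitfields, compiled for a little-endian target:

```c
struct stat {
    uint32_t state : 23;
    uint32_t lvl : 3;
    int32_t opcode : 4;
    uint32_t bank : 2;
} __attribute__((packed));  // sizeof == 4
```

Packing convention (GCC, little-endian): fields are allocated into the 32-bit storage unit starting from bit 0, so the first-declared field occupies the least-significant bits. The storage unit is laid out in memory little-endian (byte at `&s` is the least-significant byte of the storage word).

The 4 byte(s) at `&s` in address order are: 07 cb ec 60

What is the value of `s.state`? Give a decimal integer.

[0]=0x07 [1]=0xcb [2]=0xec [3]=0x60 (little-endian) → word 0x60eccb07
state:23 @ bit 0 → (0x60eccb07>>0)&0x7fffff = 0x6ccb07  ←
lvl:3 @ bit 23 → (0x60eccb07>>23)&0x7 = 0x1
opcode:4 @ bit 26 → (0x60eccb07>>26)&0xf = 0x8
bank:2 @ bit 30 → (0x60eccb07>>30)&0x3 = 0x1

7129863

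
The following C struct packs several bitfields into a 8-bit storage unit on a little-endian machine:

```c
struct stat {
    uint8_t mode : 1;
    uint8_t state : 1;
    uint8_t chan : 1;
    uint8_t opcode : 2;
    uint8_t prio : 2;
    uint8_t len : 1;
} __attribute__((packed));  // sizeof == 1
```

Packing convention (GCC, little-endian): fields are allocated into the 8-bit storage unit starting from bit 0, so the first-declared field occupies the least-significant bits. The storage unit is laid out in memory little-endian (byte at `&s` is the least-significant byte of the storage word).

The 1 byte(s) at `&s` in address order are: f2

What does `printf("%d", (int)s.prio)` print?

[0]=0xf2 (little-endian) → word 0xf2
mode:1 @ bit 0 → (0xf2>>0)&0x1 = 0x0
state:1 @ bit 1 → (0xf2>>1)&0x1 = 0x1
chan:1 @ bit 2 → (0xf2>>2)&0x1 = 0x0
opcode:2 @ bit 3 → (0xf2>>3)&0x3 = 0x2
prio:2 @ bit 5 → (0xf2>>5)&0x3 = 0x3  ←
len:1 @ bit 7 → (0xf2>>7)&0x1 = 0x1

3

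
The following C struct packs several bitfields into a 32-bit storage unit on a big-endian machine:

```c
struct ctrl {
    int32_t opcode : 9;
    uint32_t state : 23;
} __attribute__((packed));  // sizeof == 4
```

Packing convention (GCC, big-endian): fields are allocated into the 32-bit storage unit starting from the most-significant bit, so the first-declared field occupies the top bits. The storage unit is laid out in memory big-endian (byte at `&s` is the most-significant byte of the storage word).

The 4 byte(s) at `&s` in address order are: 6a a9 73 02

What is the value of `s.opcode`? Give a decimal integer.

[0]=0x6a [1]=0xa9 [2]=0x73 [3]=0x02 (big-endian) → word 0x6aa97302
opcode [23+:9] = (word>>23) & 0x1ff = 213  ←
state [0+:23] = (word>>0) & 0x7fffff = 2716418
opcode signed 9b, MSB=0: value = 213

213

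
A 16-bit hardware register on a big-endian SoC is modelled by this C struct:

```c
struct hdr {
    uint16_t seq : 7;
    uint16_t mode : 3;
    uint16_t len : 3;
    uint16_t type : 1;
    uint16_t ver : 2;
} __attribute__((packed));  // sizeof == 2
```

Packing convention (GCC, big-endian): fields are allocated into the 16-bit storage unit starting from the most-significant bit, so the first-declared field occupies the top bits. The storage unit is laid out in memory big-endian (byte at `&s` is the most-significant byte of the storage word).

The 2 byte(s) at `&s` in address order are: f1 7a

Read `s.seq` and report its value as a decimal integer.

[0]=0xf1 [1]=0x7a (big-endian) → word 0xf17a
seq:7 @ bit 9 → (0xf17a>>9)&0x7f = 0x78  ←
mode:3 @ bit 6 → (0xf17a>>6)&0x7 = 0x5
len:3 @ bit 3 → (0xf17a>>3)&0x7 = 0x7
type:1 @ bit 2 → (0xf17a>>2)&0x1 = 0x0
ver:2 @ bit 0 → (0xf17a>>0)&0x3 = 0x2

120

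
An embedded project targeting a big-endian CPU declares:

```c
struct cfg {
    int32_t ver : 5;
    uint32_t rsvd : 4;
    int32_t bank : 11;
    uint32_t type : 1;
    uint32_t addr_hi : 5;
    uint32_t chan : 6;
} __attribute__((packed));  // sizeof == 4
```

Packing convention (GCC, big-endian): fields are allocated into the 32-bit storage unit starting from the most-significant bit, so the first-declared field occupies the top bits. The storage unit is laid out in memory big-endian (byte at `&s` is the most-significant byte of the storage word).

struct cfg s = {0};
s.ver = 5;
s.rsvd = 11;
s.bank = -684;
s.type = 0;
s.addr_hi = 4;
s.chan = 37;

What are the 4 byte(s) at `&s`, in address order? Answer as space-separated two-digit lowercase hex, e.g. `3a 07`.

ver (5b) val=5 bits=0x5 at bit 27: 0x28000000
rsvd (4b) val=11 bits=0xb at bit 23: 0x2d800000
bank (11b) val=-684 bits=0x554 at bit 12: 0x2dd54000
type (1b) val=0 bits=0x0 at bit 11: 0x2dd54000
addr_hi (5b) val=4 bits=0x4 at bit 6: 0x2dd54100
chan (6b) val=37 bits=0x25 at bit 0: 0x2dd54125
word = 0x2dd54125 → big-endian bytes:
  [0]=0x2d  [1]=0xd5  [2]=0x41  [3]=0x25

2d d5 41 25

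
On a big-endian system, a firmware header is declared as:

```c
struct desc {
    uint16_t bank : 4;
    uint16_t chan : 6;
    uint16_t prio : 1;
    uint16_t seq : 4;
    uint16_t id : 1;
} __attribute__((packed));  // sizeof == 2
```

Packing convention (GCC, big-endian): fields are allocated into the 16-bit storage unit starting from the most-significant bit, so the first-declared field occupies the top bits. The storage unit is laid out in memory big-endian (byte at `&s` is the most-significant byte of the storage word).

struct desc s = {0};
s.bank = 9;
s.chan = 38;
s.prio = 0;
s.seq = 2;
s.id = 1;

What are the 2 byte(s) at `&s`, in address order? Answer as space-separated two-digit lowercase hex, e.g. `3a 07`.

99 85

bank (4b) val=9 bits=0x9 at bit 12: 0x9000
chan (6b) val=38 bits=0x26 at bit 6: 0x9980
prio (1b) val=0 bits=0x0 at bit 5: 0x9980
seq (4b) val=2 bits=0x2 at bit 1: 0x9984
id (1b) val=1 bits=0x1 at bit 0: 0x9985
word = 0x9985 → big-endian bytes:
  [0]=0x99  [1]=0x85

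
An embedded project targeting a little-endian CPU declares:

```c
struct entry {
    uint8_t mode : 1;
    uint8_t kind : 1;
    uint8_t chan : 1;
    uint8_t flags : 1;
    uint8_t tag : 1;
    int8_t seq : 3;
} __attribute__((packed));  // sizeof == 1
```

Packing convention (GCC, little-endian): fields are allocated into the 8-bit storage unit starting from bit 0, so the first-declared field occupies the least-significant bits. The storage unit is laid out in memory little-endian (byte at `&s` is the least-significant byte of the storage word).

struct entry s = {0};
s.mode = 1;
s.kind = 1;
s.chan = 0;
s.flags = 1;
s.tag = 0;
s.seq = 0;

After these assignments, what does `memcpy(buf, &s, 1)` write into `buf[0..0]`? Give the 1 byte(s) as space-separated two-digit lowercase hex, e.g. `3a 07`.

[0+:1] mode=1 & 0x1 = 0x1; word=0x01
[1+:1] kind=1 & 0x1 = 0x1; word=0x03
[2+:1] chan=0 & 0x1 = 0x0; word=0x03
[3+:1] flags=1 & 0x1 = 0x1; word=0x0b
[4+:1] tag=0 & 0x1 = 0x0; word=0x0b
[5+:3] seq=0 & 0x7 = 0x0; word=0x0b
word = 0x0b → little-endian bytes:
  [0]=0x0b

0b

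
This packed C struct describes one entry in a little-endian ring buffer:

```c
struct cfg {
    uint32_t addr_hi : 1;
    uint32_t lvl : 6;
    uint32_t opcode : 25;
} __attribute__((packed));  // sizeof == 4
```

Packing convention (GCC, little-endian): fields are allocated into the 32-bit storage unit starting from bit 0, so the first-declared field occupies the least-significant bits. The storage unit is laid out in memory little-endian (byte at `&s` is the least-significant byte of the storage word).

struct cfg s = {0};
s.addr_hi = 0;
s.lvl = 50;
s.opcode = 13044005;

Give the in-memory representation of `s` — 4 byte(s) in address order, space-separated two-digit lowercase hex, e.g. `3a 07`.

e4 92 84 63

addr_hi:1 = 0 → 0x0 << 0 → word 0x00000000
lvl:6 = 50 → 0x32 << 1 → word 0x00000064
opcode:25 = 13044005 → 0xc70925 << 7 → word 0x638492e4
word = 0x638492e4 → little-endian bytes:
  [0]=0xe4  [1]=0x92  [2]=0x84  [3]=0x63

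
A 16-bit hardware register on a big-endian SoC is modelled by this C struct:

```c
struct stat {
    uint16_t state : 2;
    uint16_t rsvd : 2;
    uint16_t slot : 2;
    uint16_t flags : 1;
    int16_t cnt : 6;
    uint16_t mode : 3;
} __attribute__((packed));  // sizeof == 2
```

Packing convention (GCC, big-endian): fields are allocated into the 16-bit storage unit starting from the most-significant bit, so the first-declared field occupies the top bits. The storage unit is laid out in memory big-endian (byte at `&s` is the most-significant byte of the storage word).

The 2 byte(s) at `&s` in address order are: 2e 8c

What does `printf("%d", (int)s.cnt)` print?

[0]=0x2e [1]=0x8c (big-endian) → word 0x2e8c
state [14+:2] = (word>>14) & 0x3 = 0
rsvd [12+:2] = (word>>12) & 0x3 = 2
slot [10+:2] = (word>>10) & 0x3 = 3
flags [9+:1] = (word>>9) & 0x1 = 1
cnt [3+:6] = (word>>3) & 0x3f = 17  ←
mode [0+:3] = (word>>0) & 0x7 = 4
cnt signed 6b, MSB=0: value = 17

17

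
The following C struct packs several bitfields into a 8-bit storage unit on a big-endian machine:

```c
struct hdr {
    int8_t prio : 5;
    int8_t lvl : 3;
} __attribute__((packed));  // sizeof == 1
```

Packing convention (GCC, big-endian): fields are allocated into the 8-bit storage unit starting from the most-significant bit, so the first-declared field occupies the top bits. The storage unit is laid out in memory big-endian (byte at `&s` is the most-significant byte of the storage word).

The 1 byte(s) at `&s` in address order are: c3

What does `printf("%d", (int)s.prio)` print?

-8

[0]=0xc3 (big-endian) → word 0xc3
prio:5 @ bit 3 → (0xc3>>3)&0x1f = 0x18  ←
lvl:3 @ bit 0 → (0xc3>>0)&0x7 = 0x3
prio signed 5b, MSB=1: 24 - 32 = -8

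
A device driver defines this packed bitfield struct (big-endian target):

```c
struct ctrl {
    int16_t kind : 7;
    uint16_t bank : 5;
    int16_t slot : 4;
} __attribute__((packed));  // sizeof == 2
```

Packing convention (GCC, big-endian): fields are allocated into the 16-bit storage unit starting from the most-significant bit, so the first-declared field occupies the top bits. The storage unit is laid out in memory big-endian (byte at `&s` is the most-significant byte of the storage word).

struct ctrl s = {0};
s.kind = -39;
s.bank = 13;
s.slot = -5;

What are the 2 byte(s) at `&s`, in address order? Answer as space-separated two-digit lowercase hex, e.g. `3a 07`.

b2 db

kind (7b) val=-39 bits=0x59 at bit 9: 0xb200
bank (5b) val=13 bits=0xd at bit 4: 0xb2d0
slot (4b) val=-5 bits=0xb at bit 0: 0xb2db
word = 0xb2db → big-endian bytes:
  [0]=0xb2  [1]=0xdb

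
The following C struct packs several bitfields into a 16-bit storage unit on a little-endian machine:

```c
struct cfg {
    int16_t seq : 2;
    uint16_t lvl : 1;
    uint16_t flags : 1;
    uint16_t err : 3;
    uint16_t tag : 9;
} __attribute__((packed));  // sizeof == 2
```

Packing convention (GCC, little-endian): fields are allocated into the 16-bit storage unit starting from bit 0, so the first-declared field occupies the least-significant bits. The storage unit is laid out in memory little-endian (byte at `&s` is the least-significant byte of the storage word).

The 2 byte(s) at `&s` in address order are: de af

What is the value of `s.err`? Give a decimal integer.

[0]=0xde [1]=0xaf (little-endian) → word 0xafde
seq [0+:2] = (word>>0) & 0x3 = 2
lvl [2+:1] = (word>>2) & 0x1 = 1
flags [3+:1] = (word>>3) & 0x1 = 1
err [4+:3] = (word>>4) & 0x7 = 5  ←
tag [7+:9] = (word>>7) & 0x1ff = 351

5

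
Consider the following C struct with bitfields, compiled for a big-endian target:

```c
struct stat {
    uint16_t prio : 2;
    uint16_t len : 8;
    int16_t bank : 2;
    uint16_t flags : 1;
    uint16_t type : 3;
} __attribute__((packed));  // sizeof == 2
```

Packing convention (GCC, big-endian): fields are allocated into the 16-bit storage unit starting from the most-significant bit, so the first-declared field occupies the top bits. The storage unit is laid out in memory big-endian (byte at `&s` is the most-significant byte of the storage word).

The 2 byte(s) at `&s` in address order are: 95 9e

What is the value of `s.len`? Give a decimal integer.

[0]=0x95 [1]=0x9e (big-endian) → word 0x959e
prio:2 @ bit 14 → (0x959e>>14)&0x3 = 0x2
len:8 @ bit 6 → (0x959e>>6)&0xff = 0x56  ←
bank:2 @ bit 4 → (0x959e>>4)&0x3 = 0x1
flags:1 @ bit 3 → (0x959e>>3)&0x1 = 0x1
type:3 @ bit 0 → (0x959e>>0)&0x7 = 0x6

86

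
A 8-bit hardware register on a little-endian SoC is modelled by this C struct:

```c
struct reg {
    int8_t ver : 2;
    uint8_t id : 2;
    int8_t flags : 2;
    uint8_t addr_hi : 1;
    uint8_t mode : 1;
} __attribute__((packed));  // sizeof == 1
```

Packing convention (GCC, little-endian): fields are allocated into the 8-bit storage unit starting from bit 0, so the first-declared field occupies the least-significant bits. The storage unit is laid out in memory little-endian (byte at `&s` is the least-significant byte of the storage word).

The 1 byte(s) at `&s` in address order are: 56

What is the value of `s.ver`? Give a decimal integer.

[0]=0x56 (little-endian) → word 0x56
ver [0+:2] = (word>>0) & 0x3 = 2  ←
id [2+:2] = (word>>2) & 0x3 = 1
flags [4+:2] = (word>>4) & 0x3 = 1
addr_hi [6+:1] = (word>>6) & 0x1 = 1
mode [7+:1] = (word>>7) & 0x1 = 0
ver signed 2b, MSB=1: 2 - 4 = -2

-2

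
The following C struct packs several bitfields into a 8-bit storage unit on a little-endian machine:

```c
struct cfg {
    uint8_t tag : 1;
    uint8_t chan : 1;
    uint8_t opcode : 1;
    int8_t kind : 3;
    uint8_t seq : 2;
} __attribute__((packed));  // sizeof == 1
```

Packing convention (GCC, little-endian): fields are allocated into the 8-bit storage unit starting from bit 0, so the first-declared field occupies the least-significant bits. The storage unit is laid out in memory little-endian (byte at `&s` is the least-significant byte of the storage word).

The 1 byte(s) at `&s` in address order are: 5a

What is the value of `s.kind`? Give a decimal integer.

3

[0]=0x5a (little-endian) → word 0x5a
tag [0+:1] = (word>>0) & 0x1 = 0
chan [1+:1] = (word>>1) & 0x1 = 1
opcode [2+:1] = (word>>2) & 0x1 = 0
kind [3+:3] = (word>>3) & 0x7 = 3  ←
seq [6+:2] = (word>>6) & 0x3 = 1
kind signed 3b, MSB=0: value = 3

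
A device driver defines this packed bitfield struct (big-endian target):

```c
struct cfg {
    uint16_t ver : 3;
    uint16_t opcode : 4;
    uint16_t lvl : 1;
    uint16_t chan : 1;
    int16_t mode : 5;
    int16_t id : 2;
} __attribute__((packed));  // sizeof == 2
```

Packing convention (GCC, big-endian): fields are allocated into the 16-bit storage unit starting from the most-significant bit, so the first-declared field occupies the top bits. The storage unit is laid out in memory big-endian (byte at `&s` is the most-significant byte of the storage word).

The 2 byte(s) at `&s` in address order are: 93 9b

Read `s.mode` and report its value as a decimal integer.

[0]=0x93 [1]=0x9b (big-endian) → word 0x939b
ver [13+:3] = (word>>13) & 0x7 = 4
opcode [9+:4] = (word>>9) & 0xf = 9
lvl [8+:1] = (word>>8) & 0x1 = 1
chan [7+:1] = (word>>7) & 0x1 = 1
mode [2+:5] = (word>>2) & 0x1f = 6  ←
id [0+:2] = (word>>0) & 0x3 = 3
mode signed 5b, MSB=0: value = 6

6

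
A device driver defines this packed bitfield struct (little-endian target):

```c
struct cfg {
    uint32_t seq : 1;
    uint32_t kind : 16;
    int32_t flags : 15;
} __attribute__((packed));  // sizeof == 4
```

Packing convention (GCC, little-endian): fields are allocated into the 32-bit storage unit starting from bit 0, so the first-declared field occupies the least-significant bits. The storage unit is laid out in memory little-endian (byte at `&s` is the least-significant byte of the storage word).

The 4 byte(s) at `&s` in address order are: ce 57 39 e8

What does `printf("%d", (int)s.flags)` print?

[0]=0xce [1]=0x57 [2]=0x39 [3]=0xe8 (little-endian) → word 0xe83957ce
seq:1 @ bit 0 → (0xe83957ce>>0)&0x1 = 0x0
kind:16 @ bit 1 → (0xe83957ce>>1)&0xffff = 0xabe7
flags:15 @ bit 17 → (0xe83957ce>>17)&0x7fff = 0x741c  ←
flags signed 15b, MSB=1: 29724 - 32768 = -3044

-3044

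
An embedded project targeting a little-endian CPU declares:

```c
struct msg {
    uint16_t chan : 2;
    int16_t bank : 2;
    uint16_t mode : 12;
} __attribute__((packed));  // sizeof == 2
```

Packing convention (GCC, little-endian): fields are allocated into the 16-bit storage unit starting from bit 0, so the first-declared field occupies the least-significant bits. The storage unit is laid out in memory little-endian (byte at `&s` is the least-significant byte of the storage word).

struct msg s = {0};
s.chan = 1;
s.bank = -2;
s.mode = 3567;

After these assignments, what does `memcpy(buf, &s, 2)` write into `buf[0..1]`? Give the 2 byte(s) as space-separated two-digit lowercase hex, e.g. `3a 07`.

f9 de

chan:2 = 1 → 0x1 << 0 → word 0x0001
bank:2 = -2 → 0x2 << 2 → word 0x0009
mode:12 = 3567 → 0xdef << 4 → word 0xdef9
word = 0xdef9 → little-endian bytes:
  [0]=0xf9  [1]=0xde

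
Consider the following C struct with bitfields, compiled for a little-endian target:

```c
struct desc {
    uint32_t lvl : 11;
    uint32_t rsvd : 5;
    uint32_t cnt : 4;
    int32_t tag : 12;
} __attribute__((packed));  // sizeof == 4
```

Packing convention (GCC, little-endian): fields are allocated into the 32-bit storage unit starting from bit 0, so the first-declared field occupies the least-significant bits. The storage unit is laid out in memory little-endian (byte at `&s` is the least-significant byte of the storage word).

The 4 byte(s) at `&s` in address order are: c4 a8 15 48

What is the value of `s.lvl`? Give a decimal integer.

[0]=0xc4 [1]=0xa8 [2]=0x15 [3]=0x48 (little-endian) → word 0x4815a8c4
lvl [0+:11] = (word>>0) & 0x7ff = 196  ←
rsvd [11+:5] = (word>>11) & 0x1f = 21
cnt [16+:4] = (word>>16) & 0xf = 5
tag [20+:12] = (word>>20) & 0xfff = 1153

196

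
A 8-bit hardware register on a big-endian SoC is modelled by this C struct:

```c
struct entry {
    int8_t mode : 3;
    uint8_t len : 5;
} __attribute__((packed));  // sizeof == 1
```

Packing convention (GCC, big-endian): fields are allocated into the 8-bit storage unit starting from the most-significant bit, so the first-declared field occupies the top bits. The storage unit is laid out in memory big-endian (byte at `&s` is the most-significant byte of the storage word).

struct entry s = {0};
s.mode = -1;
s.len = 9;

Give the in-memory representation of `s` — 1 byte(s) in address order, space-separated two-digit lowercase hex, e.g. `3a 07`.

mode (3b) val=-1 bits=0x7 at bit 5: 0xe0
len (5b) val=9 bits=0x9 at bit 0: 0xe9
word = 0xe9 → big-endian bytes:
  [0]=0xe9

e9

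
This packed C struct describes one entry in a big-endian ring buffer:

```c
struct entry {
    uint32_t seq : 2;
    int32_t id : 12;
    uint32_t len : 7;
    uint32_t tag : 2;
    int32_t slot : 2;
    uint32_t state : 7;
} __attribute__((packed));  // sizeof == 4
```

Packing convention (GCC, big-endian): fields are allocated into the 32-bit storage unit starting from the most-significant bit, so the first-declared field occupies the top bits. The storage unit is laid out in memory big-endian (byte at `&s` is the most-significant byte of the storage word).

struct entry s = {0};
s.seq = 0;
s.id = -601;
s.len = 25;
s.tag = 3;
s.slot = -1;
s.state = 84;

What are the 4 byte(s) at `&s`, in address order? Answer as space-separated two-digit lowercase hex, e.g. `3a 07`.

36 9c cf d4

[30+:2] seq=0 & 0x3 = 0x0; word=0x00000000
[18+:12] id=-601 & 0xfff = 0xda7; word=0x369c0000
[11+:7] len=25 & 0x7f = 0x19; word=0x369cc800
[9+:2] tag=3 & 0x3 = 0x3; word=0x369cce00
[7+:2] slot=-1 & 0x3 = 0x3; word=0x369ccf80
[0+:7] state=84 & 0x7f = 0x54; word=0x369ccfd4
word = 0x369ccfd4 → big-endian bytes:
  [0]=0x36  [1]=0x9c  [2]=0xcf  [3]=0xd4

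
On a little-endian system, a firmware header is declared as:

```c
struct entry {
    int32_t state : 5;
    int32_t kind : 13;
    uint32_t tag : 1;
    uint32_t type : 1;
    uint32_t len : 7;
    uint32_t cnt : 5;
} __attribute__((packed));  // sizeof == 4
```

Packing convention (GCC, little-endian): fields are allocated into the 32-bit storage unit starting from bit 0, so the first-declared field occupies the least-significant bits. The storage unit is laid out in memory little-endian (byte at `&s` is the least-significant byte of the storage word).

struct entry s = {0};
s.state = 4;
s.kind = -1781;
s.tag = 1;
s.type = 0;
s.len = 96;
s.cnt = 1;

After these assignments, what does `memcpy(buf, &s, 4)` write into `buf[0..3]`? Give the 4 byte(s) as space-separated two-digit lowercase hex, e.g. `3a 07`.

64 21 07 0e

[0+:5] state=4 & 0x1f = 0x4; word=0x00000004
[5+:13] kind=-1781 & 0x1fff = 0x190b; word=0x00032164
[18+:1] tag=1 & 0x1 = 0x1; word=0x00072164
[19+:1] type=0 & 0x1 = 0x0; word=0x00072164
[20+:7] len=96 & 0x7f = 0x60; word=0x06072164
[27+:5] cnt=1 & 0x1f = 0x1; word=0x0e072164
word = 0x0e072164 → little-endian bytes:
  [0]=0x64  [1]=0x21  [2]=0x07  [3]=0x0e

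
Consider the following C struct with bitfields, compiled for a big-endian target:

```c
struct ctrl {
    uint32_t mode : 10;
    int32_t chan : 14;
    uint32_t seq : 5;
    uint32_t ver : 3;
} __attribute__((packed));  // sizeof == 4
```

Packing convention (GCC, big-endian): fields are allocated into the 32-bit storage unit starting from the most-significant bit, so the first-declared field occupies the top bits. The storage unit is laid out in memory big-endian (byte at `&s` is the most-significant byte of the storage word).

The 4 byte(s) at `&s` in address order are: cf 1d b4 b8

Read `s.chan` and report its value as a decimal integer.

[0]=0xcf [1]=0x1d [2]=0xb4 [3]=0xb8 (big-endian) → word 0xcf1db4b8
mode:10 @ bit 22 → (0xcf1db4b8>>22)&0x3ff = 0x33c
chan:14 @ bit 8 → (0xcf1db4b8>>8)&0x3fff = 0x1db4  ←
seq:5 @ bit 3 → (0xcf1db4b8>>3)&0x1f = 0x17
ver:3 @ bit 0 → (0xcf1db4b8>>0)&0x7 = 0x0
chan signed 14b, MSB=0: value = 7604

7604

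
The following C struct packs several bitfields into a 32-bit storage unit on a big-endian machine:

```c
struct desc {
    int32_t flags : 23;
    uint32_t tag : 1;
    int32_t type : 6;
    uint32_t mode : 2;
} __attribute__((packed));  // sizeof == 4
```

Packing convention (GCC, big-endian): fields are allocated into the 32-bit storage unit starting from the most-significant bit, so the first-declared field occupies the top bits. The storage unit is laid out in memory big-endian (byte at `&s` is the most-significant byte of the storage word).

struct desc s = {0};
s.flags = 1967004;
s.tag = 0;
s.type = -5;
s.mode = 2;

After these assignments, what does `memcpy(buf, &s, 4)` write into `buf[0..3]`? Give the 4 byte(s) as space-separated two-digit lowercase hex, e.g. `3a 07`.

3c 07 38 ee

[9+:23] flags=1967004 & 0x7fffff = 0x1e039c; word=0x3c073800
[8+:1] tag=0 & 0x1 = 0x0; word=0x3c073800
[2+:6] type=-5 & 0x3f = 0x3b; word=0x3c0738ec
[0+:2] mode=2 & 0x3 = 0x2; word=0x3c0738ee
word = 0x3c0738ee → big-endian bytes:
  [0]=0x3c  [1]=0x07  [2]=0x38  [3]=0xee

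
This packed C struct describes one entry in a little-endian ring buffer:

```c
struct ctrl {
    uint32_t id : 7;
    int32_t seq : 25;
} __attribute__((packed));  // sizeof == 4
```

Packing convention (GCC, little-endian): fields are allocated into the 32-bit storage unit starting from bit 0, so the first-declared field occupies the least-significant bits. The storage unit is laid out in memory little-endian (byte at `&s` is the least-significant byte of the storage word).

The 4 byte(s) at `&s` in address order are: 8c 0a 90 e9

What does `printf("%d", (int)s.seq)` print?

[0]=0x8c [1]=0x0a [2]=0x90 [3]=0xe9 (little-endian) → word 0xe9900a8c
id:7 @ bit 0 → (0xe9900a8c>>0)&0x7f = 0xc
seq:25 @ bit 7 → (0xe9900a8c>>7)&0x1ffffff = 0x1d32015  ←
seq signed 25b, MSB=1: 30613525 - 33554432 = -2940907

-2940907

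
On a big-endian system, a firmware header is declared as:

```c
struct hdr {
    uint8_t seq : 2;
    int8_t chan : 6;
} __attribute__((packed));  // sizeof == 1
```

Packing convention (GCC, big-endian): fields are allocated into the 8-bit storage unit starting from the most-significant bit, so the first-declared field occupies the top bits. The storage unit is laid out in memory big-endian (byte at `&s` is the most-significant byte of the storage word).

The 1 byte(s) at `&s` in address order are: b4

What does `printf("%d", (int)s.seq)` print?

2

[0]=0xb4 (big-endian) → word 0xb4
seq:2 @ bit 6 → (0xb4>>6)&0x3 = 0x2  ←
chan:6 @ bit 0 → (0xb4>>0)&0x3f = 0x34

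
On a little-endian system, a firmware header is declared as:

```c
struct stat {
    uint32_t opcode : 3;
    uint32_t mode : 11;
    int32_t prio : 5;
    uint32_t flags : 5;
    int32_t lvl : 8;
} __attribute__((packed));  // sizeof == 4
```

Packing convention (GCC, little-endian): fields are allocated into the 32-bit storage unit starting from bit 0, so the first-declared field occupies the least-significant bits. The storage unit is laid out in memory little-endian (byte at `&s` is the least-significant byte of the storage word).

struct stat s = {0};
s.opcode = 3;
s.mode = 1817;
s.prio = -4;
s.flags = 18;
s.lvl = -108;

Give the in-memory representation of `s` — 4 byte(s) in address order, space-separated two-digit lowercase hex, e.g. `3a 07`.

cb 38 97 94

opcode:3 = 3 → 0x3 << 0 → word 0x00000003
mode:11 = 1817 → 0x719 << 3 → word 0x000038cb
prio:5 = -4 → 0x1c << 14 → word 0x000738cb
flags:5 = 18 → 0x12 << 19 → word 0x009738cb
lvl:8 = -108 → 0x94 << 24 → word 0x949738cb
word = 0x949738cb → little-endian bytes:
  [0]=0xcb  [1]=0x38  [2]=0x97  [3]=0x94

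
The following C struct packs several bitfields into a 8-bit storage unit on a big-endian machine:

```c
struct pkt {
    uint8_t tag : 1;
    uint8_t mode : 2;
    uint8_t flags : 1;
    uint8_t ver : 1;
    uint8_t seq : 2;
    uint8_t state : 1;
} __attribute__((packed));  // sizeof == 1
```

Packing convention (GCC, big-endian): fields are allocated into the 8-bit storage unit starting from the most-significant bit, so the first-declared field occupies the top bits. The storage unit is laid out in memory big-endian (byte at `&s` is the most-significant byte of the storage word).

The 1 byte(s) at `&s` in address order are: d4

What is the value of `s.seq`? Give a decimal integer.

[0]=0xd4 (big-endian) → word 0xd4
tag:1 @ bit 7 → (0xd4>>7)&0x1 = 0x1
mode:2 @ bit 5 → (0xd4>>5)&0x3 = 0x2
flags:1 @ bit 4 → (0xd4>>4)&0x1 = 0x1
ver:1 @ bit 3 → (0xd4>>3)&0x1 = 0x0
seq:2 @ bit 1 → (0xd4>>1)&0x3 = 0x2  ←
state:1 @ bit 0 → (0xd4>>0)&0x1 = 0x0

2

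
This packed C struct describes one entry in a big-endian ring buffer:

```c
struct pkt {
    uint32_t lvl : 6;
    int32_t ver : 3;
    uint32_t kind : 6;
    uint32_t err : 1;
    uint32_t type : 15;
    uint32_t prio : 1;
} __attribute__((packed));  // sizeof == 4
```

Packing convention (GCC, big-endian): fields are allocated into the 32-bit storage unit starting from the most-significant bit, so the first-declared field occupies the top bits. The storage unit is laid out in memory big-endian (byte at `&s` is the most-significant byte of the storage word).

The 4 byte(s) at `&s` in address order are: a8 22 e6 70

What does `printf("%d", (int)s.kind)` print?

17

[0]=0xa8 [1]=0x22 [2]=0xe6 [3]=0x70 (big-endian) → word 0xa822e670
lvl [26+:6] = (word>>26) & 0x3f = 42
ver [23+:3] = (word>>23) & 0x7 = 0
kind [17+:6] = (word>>17) & 0x3f = 17  ←
err [16+:1] = (word>>16) & 0x1 = 0
type [1+:15] = (word>>1) & 0x7fff = 29496
prio [0+:1] = (word>>0) & 0x1 = 0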